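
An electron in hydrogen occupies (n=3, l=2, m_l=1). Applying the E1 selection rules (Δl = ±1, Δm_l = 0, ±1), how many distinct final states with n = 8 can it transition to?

E1 requires Δl = ±1, so l_f ∈ {1, 3}; with 0 ≤ l_f ≤ n_f−1 = 7, the allowed l_f values are {1, 3}.
For l_f = 1: m_f ∈ {m_i−1, m_i, m_i+1} ∩ [−1, 1] = {0, 1} → 2 states.
For l_f = 3: m_f ∈ {m_i−1, m_i, m_i+1} ∩ [−3, 3] = {0, 1, 2} → 3 states.
Total: 5.

5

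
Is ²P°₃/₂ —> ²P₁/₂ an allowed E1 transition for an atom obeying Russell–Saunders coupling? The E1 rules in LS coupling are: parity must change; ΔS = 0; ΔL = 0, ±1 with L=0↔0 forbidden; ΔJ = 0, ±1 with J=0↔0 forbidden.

allowed

Reading off the term symbols: S 1/2→1/2, L 1→1, J 3/2→1/2, parity odd→even.
Parity must change: odd → even — satisfied.
ΔS = 0: S: 1/2 → 1/2 — satisfied.
ΔL = 0, ±1 (not L=0↔0): L: 1 → 1, ΔL = +0 — satisfied.
ΔJ = 0, ±1 (not J=0↔0): J: 3/2 → 1/2, ΔJ = -1 — satisfied.
All four E1 rules are satisfied.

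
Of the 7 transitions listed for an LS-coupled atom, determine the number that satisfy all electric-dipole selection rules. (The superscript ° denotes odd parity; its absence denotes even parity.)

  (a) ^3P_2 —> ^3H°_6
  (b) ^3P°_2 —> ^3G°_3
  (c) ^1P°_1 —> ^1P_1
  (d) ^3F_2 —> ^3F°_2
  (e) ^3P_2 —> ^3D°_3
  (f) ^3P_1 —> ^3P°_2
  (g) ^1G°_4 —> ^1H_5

(a) forbidden (ΔL, ΔJ fail)
(b) forbidden (parity, ΔL fail)
(c) allowed
(d) allowed
(e) allowed
(f) allowed
(g) allowed
Total allowed: 5 of 7.

5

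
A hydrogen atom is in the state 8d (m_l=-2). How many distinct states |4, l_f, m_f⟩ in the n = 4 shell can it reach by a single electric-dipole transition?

E1 requires Δl = ±1, so l_f ∈ {1, 3}; with 0 ≤ l_f ≤ n_f−1 = 3, the allowed l_f values are {1, 3}.
For l_f = 1: m_f ∈ {m_i−1, m_i, m_i+1} ∩ [−1, 1] = {-1} → 1 state.
For l_f = 3: m_f ∈ {m_i−1, m_i, m_i+1} ∩ [−3, 3] = {-3, -2, -1} → 3 states.
Total: 4.

4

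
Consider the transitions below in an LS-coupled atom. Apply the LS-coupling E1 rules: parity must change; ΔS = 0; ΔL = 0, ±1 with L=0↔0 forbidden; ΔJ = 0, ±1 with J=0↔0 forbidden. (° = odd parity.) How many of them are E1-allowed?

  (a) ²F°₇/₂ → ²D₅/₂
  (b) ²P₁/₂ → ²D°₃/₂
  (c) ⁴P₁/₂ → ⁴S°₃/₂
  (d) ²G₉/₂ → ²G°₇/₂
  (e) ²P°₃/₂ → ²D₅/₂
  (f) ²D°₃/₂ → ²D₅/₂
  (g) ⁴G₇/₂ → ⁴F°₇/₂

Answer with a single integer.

(a) allowed
(b) allowed
(c) allowed
(d) allowed
(e) allowed
(f) allowed
(g) allowed
Total allowed: 7 of 7.

7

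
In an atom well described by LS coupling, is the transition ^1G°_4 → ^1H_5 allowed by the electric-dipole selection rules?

Initial level: S=0, L=4, J=4, parity odd. Final level: S=0, L=5, J=5, parity even.
Parity must change: odd → even — ok.
ΔS = 0: S: 0 → 0 — ok.
ΔL = 0, ±1 (not L=0↔0): L: 4 → 5, ΔL = +1 — ok.
ΔJ = 0, ±1 (not J=0↔0): J: 4 → 5, ΔJ = +1 — ok.
All four E1 rules are satisfied.

allowed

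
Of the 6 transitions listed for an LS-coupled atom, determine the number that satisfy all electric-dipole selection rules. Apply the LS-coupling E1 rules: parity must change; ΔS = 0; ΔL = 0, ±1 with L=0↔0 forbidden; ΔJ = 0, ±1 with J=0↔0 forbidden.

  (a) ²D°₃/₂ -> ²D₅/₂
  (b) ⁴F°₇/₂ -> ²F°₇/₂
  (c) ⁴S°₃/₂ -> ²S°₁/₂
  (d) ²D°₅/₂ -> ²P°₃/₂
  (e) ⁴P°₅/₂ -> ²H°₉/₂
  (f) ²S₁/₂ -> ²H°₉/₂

1

(a) allowed
(b) forbidden (parity, ΔS fail)
(c) forbidden (parity, ΔS, ΔL fail)
(d) forbidden (parity fails)
(e) forbidden (parity, ΔS, ΔL, ΔJ fail)
(f) forbidden (ΔL, ΔJ fail)
Total allowed: 1 of 6.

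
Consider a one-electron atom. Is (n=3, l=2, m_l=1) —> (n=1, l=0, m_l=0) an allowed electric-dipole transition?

Δl = 0 − 2 = -2; the E1 rule Δl = ±1 is fails.
m_l: 1 → 0 (Δm_l = -1). |Δm_l| ≤ 1 ok.
The transition is electric-dipole forbidden.

forbidden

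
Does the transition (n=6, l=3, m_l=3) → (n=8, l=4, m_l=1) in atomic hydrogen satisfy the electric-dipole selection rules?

Initial l = 3, final l = 4, so Δl = +1. E1 requires Δl = ±1: satisfied.
m_l: 3 → 1 (Δm_l = -2). |Δm_l| ≤ 1 violated.
The transition is electric-dipole forbidden.

forbidden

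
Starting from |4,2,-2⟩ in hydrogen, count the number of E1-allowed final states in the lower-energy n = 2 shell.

1

E1 requires Δl = ±1, so l_f ∈ {1, 3}; with 0 ≤ l_f ≤ n_f−1 = 1, the allowed l_f values are {1}.
For l_f = 1: m_f ∈ {m_i−1, m_i, m_i+1} ∩ [−1, 1] = {-1} → 1 state.
Total: 1.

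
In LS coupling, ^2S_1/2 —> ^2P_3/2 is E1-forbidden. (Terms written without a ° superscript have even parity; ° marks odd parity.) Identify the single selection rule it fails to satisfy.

parity

ΔL = 0, ±1 (not L=0↔0): L: 0 → 1, ΔL = +1 — satisfied.
ΔJ = 0, ±1 (not J=0↔0): J: 1/2 → 3/2, ΔJ = +1 — satisfied.
Parity must change: even → even — violated.
ΔS = 0: S: 1/2 → 1/2 — satisfied.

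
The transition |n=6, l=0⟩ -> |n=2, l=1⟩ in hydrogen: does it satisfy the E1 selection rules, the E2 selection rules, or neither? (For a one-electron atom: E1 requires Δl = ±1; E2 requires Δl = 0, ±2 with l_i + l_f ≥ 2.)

Δl = 1 − 0 = +1; l_i + l_f = 1.
E1 (Δl = ±1): satisfied.
E2 (Δl = 0,±2, l_i+l_f ≥ 2): not satisfied.

E1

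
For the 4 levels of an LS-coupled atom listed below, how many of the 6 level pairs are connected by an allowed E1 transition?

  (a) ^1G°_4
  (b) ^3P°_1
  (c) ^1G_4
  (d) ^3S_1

(a)–(b): forbidden (parity, ΔS, ΔL, ΔJ).
(a)–(c): allowed.
(a)–(d): forbidden (ΔS, ΔL, ΔJ).
(b)–(c): forbidden (ΔS, ΔL, ΔJ).
(b)–(d): allowed.
(c)–(d): forbidden (parity, ΔS, ΔL, ΔJ).
Allowed pairs: 2 of 6.

2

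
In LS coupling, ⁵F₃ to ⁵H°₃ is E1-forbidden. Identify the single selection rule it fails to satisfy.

ΔJ = 0, ±1 (not J=0↔0): J: 3 → 3, ΔJ = +0 — ✓.
ΔL = 0, ±1 (not L=0↔0): L: 3 → 5, ΔL = +2 — ✗.
Parity must change: even → odd — ✓.
ΔS = 0: S: 2 → 2 — ✓.

the ΔL = 0, ±1 rule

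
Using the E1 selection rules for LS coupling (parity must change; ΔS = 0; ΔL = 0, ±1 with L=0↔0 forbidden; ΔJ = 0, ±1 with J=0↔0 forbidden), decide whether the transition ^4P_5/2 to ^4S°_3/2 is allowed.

ΔJ = 0, ±1 (not J=0↔0): J: 5/2 → 3/2, ΔJ = -1 — passes.
ΔS = 0: S: 3/2 → 3/2 — passes.
ΔL = 0, ±1 (not L=0↔0): L: 1 → 0, ΔL = -1 — passes.
Parity must change: even → odd — passes.
All four E1 rules are satisfied.

allowed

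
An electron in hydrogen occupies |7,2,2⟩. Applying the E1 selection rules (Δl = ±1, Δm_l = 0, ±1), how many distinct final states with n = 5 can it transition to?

E1 requires Δl = ±1, so l_f ∈ {1, 3}; with 0 ≤ l_f ≤ n_f−1 = 4, the allowed l_f values are {1, 3}.
For l_f = 1: m_f ∈ {m_i−1, m_i, m_i+1} ∩ [−1, 1] = {1} → 1 state.
For l_f = 3: m_f ∈ {m_i−1, m_i, m_i+1} ∩ [−3, 3] = {1, 2, 3} → 3 states.
Total: 4.

4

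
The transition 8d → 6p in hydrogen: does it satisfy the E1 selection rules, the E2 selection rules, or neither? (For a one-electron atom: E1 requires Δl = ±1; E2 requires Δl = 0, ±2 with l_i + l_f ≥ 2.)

E1

Δl = 1 − 2 = -1; l_i + l_f = 3.
E1 (Δl = ±1): satisfied.
E2 (Δl = 0,±2, l_i+l_f ≥ 2): not satisfied.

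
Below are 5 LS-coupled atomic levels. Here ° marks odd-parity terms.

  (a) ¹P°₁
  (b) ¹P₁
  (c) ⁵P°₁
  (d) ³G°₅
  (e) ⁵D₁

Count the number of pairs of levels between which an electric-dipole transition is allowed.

(a)–(b): allowed.
(a)–(c): forbidden (parity, ΔS).
(a)–(d): forbidden (parity, ΔS, ΔL, ΔJ).
(a)–(e): forbidden (ΔS).
(b)–(c): forbidden (ΔS).
(b)–(d): forbidden (ΔS, ΔL, ΔJ).
(b)–(e): forbidden (parity, ΔS).
(c)–(d): forbidden (parity, ΔS, ΔL, ΔJ).
(c)–(e): allowed.
(d)–(e): forbidden (ΔS, ΔL, ΔJ).
Allowed pairs: 2 of 10.

2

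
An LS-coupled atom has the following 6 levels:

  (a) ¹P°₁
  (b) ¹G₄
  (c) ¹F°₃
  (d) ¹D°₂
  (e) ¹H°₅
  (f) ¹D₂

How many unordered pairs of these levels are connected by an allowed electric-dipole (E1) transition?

5

(a)–(b): forbidden (ΔL, ΔJ).
(a)–(c): forbidden (parity, ΔL, ΔJ).
(a)–(d): forbidden (parity).
(a)–(e): forbidden (parity, ΔL, ΔJ).
(a)–(f): allowed.
(b)–(c): allowed.
(b)–(d): forbidden (ΔL, ΔJ).
(b)–(e): allowed.
(b)–(f): forbidden (parity, ΔL, ΔJ).
(c)–(d): forbidden (parity).
(c)–(e): forbidden (parity, ΔL, ΔJ).
(c)–(f): allowed.
(d)–(e): forbidden (parity, ΔL, ΔJ).
(d)–(f): allowed.
(e)–(f): forbidden (ΔL, ΔJ).
Allowed pairs: 5 of 15.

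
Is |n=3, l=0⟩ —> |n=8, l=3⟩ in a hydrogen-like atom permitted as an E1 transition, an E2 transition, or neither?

Δl = 3 − 0 = +3; l_i + l_f = 3.
E1 (Δl = ±1): not satisfied.
E2 (Δl = 0,±2, l_i+l_f ≥ 2): not satisfied.

neither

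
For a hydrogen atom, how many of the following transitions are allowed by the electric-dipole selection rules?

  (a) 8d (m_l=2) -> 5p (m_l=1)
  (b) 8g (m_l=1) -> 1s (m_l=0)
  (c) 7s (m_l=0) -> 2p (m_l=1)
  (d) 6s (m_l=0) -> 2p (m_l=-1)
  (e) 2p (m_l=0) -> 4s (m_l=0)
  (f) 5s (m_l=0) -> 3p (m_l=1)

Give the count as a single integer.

(a) allowed
(b) forbidden — Δl = -4 (E1 requires Δl = ±1)
(c) allowed
(d) allowed
(e) allowed
(f) allowed
Total allowed: 5 of 6.

5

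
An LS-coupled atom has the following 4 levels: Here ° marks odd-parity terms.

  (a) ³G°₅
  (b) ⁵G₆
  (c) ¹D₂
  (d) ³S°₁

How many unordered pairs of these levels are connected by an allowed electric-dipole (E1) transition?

(a)–(b): forbidden (ΔS).
(a)–(c): forbidden (ΔS, ΔL, ΔJ).
(a)–(d): forbidden (parity, ΔL, ΔJ).
(b)–(c): forbidden (parity, ΔS, ΔL, ΔJ).
(b)–(d): forbidden (ΔS, ΔL, ΔJ).
(c)–(d): forbidden (ΔS, ΔL).
Allowed pairs: 0 of 6.

0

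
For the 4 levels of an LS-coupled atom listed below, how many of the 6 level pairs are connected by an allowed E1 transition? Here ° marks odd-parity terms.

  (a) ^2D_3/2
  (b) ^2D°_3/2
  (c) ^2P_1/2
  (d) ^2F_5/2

(a)–(b): allowed.
(a)–(c): forbidden (parity).
(a)–(d): forbidden (parity).
(b)–(c): allowed.
(b)–(d): allowed.
(c)–(d): forbidden (parity, ΔL, ΔJ).
Allowed pairs: 3 of 6.

3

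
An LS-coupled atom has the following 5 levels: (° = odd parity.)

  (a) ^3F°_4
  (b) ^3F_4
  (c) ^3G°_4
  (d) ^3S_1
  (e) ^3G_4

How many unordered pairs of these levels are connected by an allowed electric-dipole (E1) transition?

4

(a)–(b): allowed.
(a)–(c): forbidden (parity).
(a)–(d): forbidden (ΔL, ΔJ).
(a)–(e): allowed.
(b)–(c): allowed.
(b)–(d): forbidden (parity, ΔL, ΔJ).
(b)–(e): forbidden (parity).
(c)–(d): forbidden (ΔL, ΔJ).
(c)–(e): allowed.
(d)–(e): forbidden (parity, ΔL, ΔJ).
Allowed pairs: 4 of 10.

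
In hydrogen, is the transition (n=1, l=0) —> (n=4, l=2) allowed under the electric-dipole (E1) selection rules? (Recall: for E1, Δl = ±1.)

forbidden

Δl = 2 − 0 = +2; the E1 rule Δl = ±1 is ✗.
The transition is electric-dipole forbidden.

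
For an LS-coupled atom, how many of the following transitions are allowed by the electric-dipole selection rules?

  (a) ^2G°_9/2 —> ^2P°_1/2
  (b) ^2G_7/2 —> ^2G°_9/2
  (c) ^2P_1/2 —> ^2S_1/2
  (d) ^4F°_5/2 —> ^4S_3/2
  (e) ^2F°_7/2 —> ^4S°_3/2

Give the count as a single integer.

(a) forbidden (parity, ΔL, ΔJ fail)
(b) allowed
(c) forbidden (parity fails)
(d) forbidden (ΔL fails)
(e) forbidden (parity, ΔS, ΔL, ΔJ fail)
Total allowed: 1 of 5.

1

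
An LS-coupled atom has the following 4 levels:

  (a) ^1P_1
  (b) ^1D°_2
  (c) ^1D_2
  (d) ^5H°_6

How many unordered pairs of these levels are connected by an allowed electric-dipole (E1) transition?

2

(a)–(b): allowed.
(a)–(c): forbidden (parity).
(a)–(d): forbidden (ΔS, ΔL, ΔJ).
(b)–(c): allowed.
(b)–(d): forbidden (parity, ΔS, ΔL, ΔJ).
(c)–(d): forbidden (ΔS, ΔL, ΔJ).
Allowed pairs: 2 of 6.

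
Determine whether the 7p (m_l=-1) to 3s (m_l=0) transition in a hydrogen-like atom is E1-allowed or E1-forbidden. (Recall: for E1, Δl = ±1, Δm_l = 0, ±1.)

allowed

Δl = 0 − 1 = -1; the E1 rule Δl = ±1 is ok.
Δm_l = 0 − (-1) = +1. E1 requires Δm_l = 0, ±1: ok.
All E1 selection rules are satisfied.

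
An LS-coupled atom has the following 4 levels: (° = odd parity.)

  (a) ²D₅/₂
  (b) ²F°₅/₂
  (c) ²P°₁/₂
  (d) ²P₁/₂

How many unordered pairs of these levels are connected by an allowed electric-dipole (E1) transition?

2

(a)–(b): allowed.
(a)–(c): forbidden (ΔJ).
(a)–(d): forbidden (parity, ΔJ).
(b)–(c): forbidden (parity, ΔL, ΔJ).
(b)–(d): forbidden (ΔL, ΔJ).
(c)–(d): allowed.
Allowed pairs: 2 of 6.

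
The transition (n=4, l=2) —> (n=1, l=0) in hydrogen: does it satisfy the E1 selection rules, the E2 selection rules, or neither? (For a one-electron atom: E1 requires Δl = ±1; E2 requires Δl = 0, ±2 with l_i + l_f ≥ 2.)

E2

Δl = 0 − 2 = -2; l_i + l_f = 2.
E1 (Δl = ±1): not satisfied.
E2 (Δl = 0,±2, l_i+l_f ≥ 2): satisfied.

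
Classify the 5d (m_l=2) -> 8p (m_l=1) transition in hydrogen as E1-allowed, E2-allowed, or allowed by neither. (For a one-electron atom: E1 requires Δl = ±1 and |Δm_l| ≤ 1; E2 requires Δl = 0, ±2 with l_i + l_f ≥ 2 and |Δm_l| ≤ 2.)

E1

Δl = 1 − 2 = -1; l_i + l_f = 3.
Δm_l = -1.
E1 (Δl = ±1, |Δm_l| ≤ 1): satisfied.
E2 (Δl = 0,±2, l_i+l_f ≥ 2, |Δm_l| ≤ 2): not satisfied.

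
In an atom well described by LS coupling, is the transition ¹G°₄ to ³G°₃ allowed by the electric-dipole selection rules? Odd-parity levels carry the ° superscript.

forbidden

Reading off the term symbols: S 0→1, L 4→4, J 4→3, parity odd→odd.
Parity must change: odd → odd — ✗.
ΔL = 0, ±1 (not L=0↔0): L: 4 → 4, ΔL = +0 — ✓.
ΔJ = 0, ±1 (not J=0↔0): J: 4 → 3, ΔJ = -1 — ✓.
ΔS = 0: S: 0 → 1 — ✗.
Rule(s) violated: parity, ΔS.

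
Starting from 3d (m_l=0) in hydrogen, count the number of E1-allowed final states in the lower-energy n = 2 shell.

E1 requires Δl = ±1, so l_f ∈ {1, 3}; with 0 ≤ l_f ≤ n_f−1 = 1, the allowed l_f values are {1}.
For l_f = 1: m_f ∈ {m_i−1, m_i, m_i+1} ∩ [−1, 1] = {-1, 0, 1} → 3 states.
Total: 3.

3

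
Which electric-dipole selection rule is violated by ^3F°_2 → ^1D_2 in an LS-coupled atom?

the ΔS = 0 rule

Reading off the term symbols: S 1→0, L 3→2, J 2→2, parity odd→even.
ΔL = 0, ±1 (not L=0↔0): L: 3 → 2, ΔL = -1 — satisfied.
Parity must change: odd → even — satisfied.
ΔJ = 0, ±1 (not J=0↔0): J: 2 → 2, ΔJ = +0 — satisfied.
ΔS = 0: S: 1 → 0 — violated.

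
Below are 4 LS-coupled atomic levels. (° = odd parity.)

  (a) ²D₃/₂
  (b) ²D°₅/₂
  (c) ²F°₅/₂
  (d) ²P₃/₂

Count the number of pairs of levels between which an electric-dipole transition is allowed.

3

(a)–(b): allowed.
(a)–(c): allowed.
(a)–(d): forbidden (parity).
(b)–(c): forbidden (parity).
(b)–(d): allowed.
(c)–(d): forbidden (ΔL).
Allowed pairs: 3 of 6.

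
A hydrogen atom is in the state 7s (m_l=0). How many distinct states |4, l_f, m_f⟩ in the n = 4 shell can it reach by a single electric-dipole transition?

E1 requires Δl = ±1, so l_f ∈ {-1, 1}; with 0 ≤ l_f ≤ n_f−1 = 3, the allowed l_f values are {1}.
For l_f = 1: m_f ∈ {m_i−1, m_i, m_i+1} ∩ [−1, 1] = {-1, 0, 1} → 3 states.
Total: 3.

3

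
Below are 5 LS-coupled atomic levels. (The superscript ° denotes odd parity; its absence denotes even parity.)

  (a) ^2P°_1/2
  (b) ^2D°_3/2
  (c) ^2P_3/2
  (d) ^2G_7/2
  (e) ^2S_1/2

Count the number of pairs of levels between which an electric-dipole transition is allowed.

(a)–(b): forbidden (parity).
(a)–(c): allowed.
(a)–(d): forbidden (ΔL, ΔJ).
(a)–(e): allowed.
(b)–(c): allowed.
(b)–(d): forbidden (ΔL, ΔJ).
(b)–(e): forbidden (ΔL).
(c)–(d): forbidden (parity, ΔL, ΔJ).
(c)–(e): forbidden (parity).
(d)–(e): forbidden (parity, ΔL, ΔJ).
Allowed pairs: 3 of 10.

3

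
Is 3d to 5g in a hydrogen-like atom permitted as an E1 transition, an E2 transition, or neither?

Δl = 4 − 2 = +2; l_i + l_f = 6.
E1 (Δl = ±1): not satisfied.
E2 (Δl = 0,±2, l_i+l_f ≥ 2): satisfied.

E2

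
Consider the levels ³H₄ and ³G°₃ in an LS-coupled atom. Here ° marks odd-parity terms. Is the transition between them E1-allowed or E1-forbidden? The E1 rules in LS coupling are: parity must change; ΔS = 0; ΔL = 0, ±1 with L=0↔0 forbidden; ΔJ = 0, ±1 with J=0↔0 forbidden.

allowed

ΔJ = 0, ±1 (not J=0↔0): J: 4 → 3, ΔJ = -1 — ok.
ΔS = 0: S: 1 → 1 — ok.
ΔL = 0, ±1 (not L=0↔0): L: 5 → 4, ΔL = -1 — ok.
Parity must change: even → odd — ok.
All four E1 rules are satisfied.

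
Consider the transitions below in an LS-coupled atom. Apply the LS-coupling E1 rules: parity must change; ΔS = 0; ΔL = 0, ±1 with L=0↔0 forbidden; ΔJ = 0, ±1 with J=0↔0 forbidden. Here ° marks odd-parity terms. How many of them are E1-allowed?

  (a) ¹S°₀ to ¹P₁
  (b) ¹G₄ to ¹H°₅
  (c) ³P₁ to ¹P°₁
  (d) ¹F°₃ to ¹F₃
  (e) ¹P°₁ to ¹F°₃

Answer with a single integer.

3

(a) allowed
(b) allowed
(c) forbidden (ΔS fails)
(d) allowed
(e) forbidden (parity, ΔL, ΔJ fail)
Total allowed: 3 of 5.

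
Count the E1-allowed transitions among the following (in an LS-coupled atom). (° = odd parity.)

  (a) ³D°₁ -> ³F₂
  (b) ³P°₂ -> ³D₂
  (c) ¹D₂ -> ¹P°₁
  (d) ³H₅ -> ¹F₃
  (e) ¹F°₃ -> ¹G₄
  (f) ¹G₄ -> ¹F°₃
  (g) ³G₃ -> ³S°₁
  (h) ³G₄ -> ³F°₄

(a) allowed
(b) allowed
(c) allowed
(d) forbidden (parity, ΔS, ΔL, ΔJ fail)
(e) allowed
(f) allowed
(g) forbidden (ΔL, ΔJ fail)
(h) allowed
Total allowed: 6 of 8.

6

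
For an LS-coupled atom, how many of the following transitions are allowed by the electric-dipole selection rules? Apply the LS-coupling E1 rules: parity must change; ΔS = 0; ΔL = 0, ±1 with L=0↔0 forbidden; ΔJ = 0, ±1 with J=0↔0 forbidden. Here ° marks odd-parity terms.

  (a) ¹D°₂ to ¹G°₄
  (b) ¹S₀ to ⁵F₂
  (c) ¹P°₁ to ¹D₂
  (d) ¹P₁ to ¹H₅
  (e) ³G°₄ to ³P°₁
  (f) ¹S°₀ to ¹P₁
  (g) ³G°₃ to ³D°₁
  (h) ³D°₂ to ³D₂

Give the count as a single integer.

3

(a) forbidden (parity, ΔL, ΔJ fail)
(b) forbidden (parity, ΔS, ΔL, ΔJ fail)
(c) allowed
(d) forbidden (parity, ΔL, ΔJ fail)
(e) forbidden (parity, ΔL, ΔJ fail)
(f) allowed
(g) forbidden (parity, ΔL, ΔJ fail)
(h) allowed
Total allowed: 3 of 8.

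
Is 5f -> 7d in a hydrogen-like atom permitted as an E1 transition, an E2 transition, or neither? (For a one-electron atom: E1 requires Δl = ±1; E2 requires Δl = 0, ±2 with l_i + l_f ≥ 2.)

E1

Δl = 2 − 3 = -1; l_i + l_f = 5.
E1 (Δl = ±1): satisfied.
E2 (Δl = 0,±2, l_i+l_f ≥ 2): not satisfied.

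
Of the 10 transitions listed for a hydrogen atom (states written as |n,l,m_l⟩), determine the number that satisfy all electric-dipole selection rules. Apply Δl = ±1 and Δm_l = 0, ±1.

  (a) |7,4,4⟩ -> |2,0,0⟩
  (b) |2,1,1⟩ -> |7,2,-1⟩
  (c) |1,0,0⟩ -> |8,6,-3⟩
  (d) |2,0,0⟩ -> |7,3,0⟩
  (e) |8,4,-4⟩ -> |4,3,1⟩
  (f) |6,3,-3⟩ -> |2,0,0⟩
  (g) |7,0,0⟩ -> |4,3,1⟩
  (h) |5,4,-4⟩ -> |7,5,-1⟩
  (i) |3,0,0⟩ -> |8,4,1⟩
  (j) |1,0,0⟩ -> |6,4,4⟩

0

(a) forbidden — Δl = -4 (E1 requires Δl = ±1); Δm_l = -4 (E1 requires Δm_l = 0, ±1)
(b) forbidden — Δm_l = -2 (E1 requires Δm_l = 0, ±1)
(c) forbidden — Δl = +6 (E1 requires Δl = ±1); Δm_l = -3 (E1 requires Δm_l = 0, ±1)
(d) forbidden — Δl = +3 (E1 requires Δl = ±1)
(e) forbidden — Δm_l = +5 (E1 requires Δm_l = 0, ±1)
(f) forbidden — Δl = -3 (E1 requires Δl = ±1); Δm_l = +3 (E1 requires Δm_l = 0, ±1)
(g) forbidden — Δl = +3 (E1 requires Δl = ±1)
(h) forbidden — Δm_l = +3 (E1 requires Δm_l = 0, ±1)
(i) forbidden — Δl = +4 (E1 requires Δl = ±1)
(j) forbidden — Δl = +4 (E1 requires Δl = ±1); Δm_l = +4 (E1 requires Δm_l = 0, ±1)
Total allowed: 0 of 10.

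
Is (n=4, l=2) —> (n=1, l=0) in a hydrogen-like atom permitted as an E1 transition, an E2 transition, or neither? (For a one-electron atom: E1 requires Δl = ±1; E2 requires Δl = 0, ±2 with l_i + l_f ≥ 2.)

Δl = 0 − 2 = -2; l_i + l_f = 2.
E1 (Δl = ±1): not satisfied.
E2 (Δl = 0,±2, l_i+l_f ≥ 2): satisfied.

E2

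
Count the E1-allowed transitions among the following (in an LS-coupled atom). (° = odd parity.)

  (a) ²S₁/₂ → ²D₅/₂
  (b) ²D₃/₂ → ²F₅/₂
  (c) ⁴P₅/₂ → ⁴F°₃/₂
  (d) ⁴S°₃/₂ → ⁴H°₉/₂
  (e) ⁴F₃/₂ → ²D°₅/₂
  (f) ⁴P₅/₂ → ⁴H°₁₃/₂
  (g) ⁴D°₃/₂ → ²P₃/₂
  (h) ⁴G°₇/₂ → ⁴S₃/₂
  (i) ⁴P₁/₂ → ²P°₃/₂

0

(a) forbidden (parity, ΔL, ΔJ fail)
(b) forbidden (parity fails)
(c) forbidden (ΔL fails)
(d) forbidden (parity, ΔL, ΔJ fail)
(e) forbidden (ΔS fails)
(f) forbidden (ΔL, ΔJ fail)
(g) forbidden (ΔS fails)
(h) forbidden (ΔL, ΔJ fail)
(i) forbidden (ΔS fails)
Total allowed: 0 of 9.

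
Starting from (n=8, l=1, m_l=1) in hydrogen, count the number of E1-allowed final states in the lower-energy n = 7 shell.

4

E1 requires Δl = ±1, so l_f ∈ {0, 2}; with 0 ≤ l_f ≤ n_f−1 = 6, the allowed l_f values are {0, 2}.
For l_f = 0: m_f ∈ {m_i−1, m_i, m_i+1} ∩ [−0, 0] = {0} → 1 state.
For l_f = 2: m_f ∈ {m_i−1, m_i, m_i+1} ∩ [−2, 2] = {0, 1, 2} → 3 states.
Total: 4.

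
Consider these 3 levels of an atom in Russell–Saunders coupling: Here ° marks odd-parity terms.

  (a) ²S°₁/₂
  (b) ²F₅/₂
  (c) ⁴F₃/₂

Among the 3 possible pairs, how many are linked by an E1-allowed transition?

0

(a)–(b): forbidden (ΔL, ΔJ).
(a)–(c): forbidden (ΔS, ΔL).
(b)–(c): forbidden (parity, ΔS).
Allowed pairs: 0 of 3.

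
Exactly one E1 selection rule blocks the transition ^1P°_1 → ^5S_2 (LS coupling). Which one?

the ΔS = 0 rule

Reading off the term symbols: S 0→2, L 1→0, J 1→2, parity odd→even.
ΔS = 0: S: 0 → 2 — fails.
ΔJ = 0, ±1 (not J=0↔0): J: 1 → 2, ΔJ = +1 — ok.
ΔL = 0, ±1 (not L=0↔0): L: 1 → 0, ΔL = -1 — ok.
Parity must change: odd → even — ok.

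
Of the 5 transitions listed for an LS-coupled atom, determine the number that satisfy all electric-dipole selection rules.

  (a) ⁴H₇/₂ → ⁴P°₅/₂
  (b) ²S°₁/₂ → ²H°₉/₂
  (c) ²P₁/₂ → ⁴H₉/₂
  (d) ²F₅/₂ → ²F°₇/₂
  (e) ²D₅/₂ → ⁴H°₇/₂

1

(a) forbidden (ΔL fails)
(b) forbidden (parity, ΔL, ΔJ fail)
(c) forbidden (parity, ΔS, ΔL, ΔJ fail)
(d) allowed
(e) forbidden (ΔS, ΔL fail)
Total allowed: 1 of 5.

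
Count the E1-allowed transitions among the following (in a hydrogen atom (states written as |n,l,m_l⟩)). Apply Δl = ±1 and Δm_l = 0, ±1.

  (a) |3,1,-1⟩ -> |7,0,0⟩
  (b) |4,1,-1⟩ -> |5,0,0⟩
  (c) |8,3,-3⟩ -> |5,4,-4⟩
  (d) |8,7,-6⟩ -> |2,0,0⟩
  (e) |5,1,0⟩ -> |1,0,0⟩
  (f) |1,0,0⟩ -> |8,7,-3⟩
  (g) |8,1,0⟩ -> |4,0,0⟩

(a) allowed
(b) allowed
(c) allowed
(d) forbidden — Δl = -7 (E1 requires Δl = ±1); Δm_l = +6 (E1 requires Δm_l = 0, ±1)
(e) allowed
(f) forbidden — Δl = +7 (E1 requires Δl = ±1); Δm_l = -3 (E1 requires Δm_l = 0, ±1)
(g) allowed
Total allowed: 5 of 7.

5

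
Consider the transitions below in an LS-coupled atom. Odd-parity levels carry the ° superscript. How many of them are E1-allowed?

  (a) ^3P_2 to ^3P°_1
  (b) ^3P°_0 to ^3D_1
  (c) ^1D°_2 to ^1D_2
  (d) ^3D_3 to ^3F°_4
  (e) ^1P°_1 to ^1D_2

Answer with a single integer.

(a) allowed
(b) allowed
(c) allowed
(d) allowed
(e) allowed
Total allowed: 5 of 5.

5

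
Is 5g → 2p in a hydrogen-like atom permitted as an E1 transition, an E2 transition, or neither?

neither

Δl = 1 − 4 = -3; l_i + l_f = 5.
E1 (Δl = ±1): not satisfied.
E2 (Δl = 0,±2, l_i+l_f ≥ 2): not satisfied.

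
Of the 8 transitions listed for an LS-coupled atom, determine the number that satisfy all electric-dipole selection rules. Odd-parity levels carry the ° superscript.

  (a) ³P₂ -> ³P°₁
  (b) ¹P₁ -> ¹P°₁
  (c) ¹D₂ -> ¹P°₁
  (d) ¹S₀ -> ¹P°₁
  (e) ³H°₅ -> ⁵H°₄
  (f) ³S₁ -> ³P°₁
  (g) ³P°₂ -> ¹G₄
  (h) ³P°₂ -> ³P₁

(a) allowed
(b) allowed
(c) allowed
(d) allowed
(e) forbidden (parity, ΔS fail)
(f) allowed
(g) forbidden (ΔS, ΔL, ΔJ fail)
(h) allowed
Total allowed: 6 of 8.

6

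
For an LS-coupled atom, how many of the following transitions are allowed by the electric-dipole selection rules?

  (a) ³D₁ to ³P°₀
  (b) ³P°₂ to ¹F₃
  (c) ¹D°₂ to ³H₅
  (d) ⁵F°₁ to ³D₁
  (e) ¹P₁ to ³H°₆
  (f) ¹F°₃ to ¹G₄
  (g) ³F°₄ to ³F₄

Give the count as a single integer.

(a) allowed
(b) forbidden (ΔS, ΔL fail)
(c) forbidden (ΔS, ΔL, ΔJ fail)
(d) forbidden (ΔS fails)
(e) forbidden (ΔS, ΔL, ΔJ fail)
(f) allowed
(g) allowed
Total allowed: 3 of 7.

3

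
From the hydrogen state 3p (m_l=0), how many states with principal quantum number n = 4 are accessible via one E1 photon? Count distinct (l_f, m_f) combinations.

E1 requires Δl = ±1, so l_f ∈ {0, 2}; with 0 ≤ l_f ≤ n_f−1 = 3, the allowed l_f values are {0, 2}.
For l_f = 0: m_f ∈ {m_i−1, m_i, m_i+1} ∩ [−0, 0] = {0} → 1 state.
For l_f = 2: m_f ∈ {m_i−1, m_i, m_i+1} ∩ [−2, 2] = {-1, 0, 1} → 3 states.
Total: 4.

4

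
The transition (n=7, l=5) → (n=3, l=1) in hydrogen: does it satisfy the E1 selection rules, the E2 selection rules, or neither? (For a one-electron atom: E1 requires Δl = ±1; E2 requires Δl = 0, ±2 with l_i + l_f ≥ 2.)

neither

Δl = 1 − 5 = -4; l_i + l_f = 6.
E1 (Δl = ±1): not satisfied.
E2 (Δl = 0,±2, l_i+l_f ≥ 2): not satisfied.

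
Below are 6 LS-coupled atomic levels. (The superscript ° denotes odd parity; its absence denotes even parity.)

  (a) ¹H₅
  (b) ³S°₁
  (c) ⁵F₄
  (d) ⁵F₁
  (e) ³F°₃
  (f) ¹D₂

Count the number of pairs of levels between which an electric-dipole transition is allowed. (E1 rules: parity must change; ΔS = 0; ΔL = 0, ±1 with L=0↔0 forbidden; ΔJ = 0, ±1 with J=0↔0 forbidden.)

(a)–(b): forbidden (ΔS, ΔL, ΔJ).
(a)–(c): forbidden (parity, ΔS, ΔL).
(a)–(d): forbidden (parity, ΔS, ΔL, ΔJ).
(a)–(e): forbidden (ΔS, ΔL, ΔJ).
(a)–(f): forbidden (parity, ΔL, ΔJ).
(b)–(c): forbidden (ΔS, ΔL, ΔJ).
(b)–(d): forbidden (ΔS, ΔL).
(b)–(e): forbidden (parity, ΔL, ΔJ).
(b)–(f): forbidden (ΔS, ΔL).
(c)–(d): forbidden (parity, ΔJ).
(c)–(e): forbidden (ΔS).
(c)–(f): forbidden (parity, ΔS, ΔJ).
(d)–(e): forbidden (ΔS, ΔJ).
(d)–(f): forbidden (parity, ΔS).
(e)–(f): forbidden (ΔS).
Allowed pairs: 0 of 15.

0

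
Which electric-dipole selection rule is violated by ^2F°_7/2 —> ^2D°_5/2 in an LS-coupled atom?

ΔS = 0: S: 1/2 → 1/2 — passes.
ΔL = 0, ±1 (not L=0↔0): L: 3 → 2, ΔL = -1 — passes.
Parity must change: odd → odd — fails.
ΔJ = 0, ±1 (not J=0↔0): J: 7/2 → 5/2, ΔJ = -1 — passes.

parity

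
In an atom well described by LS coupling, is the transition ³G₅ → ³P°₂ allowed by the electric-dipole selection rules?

forbidden

Initial level: S=1, L=4, J=5, parity even. Final level: S=1, L=1, J=2, parity odd.
ΔL = 0, ±1 (not L=0↔0): L: 4 → 1, ΔL = -3 — violated.
ΔS = 0: S: 1 → 1 — satisfied.
ΔJ = 0, ±1 (not J=0↔0): J: 5 → 2, ΔJ = -3 — violated.
Parity must change: even → odd — satisfied.
Rule(s) violated: ΔL, ΔJ.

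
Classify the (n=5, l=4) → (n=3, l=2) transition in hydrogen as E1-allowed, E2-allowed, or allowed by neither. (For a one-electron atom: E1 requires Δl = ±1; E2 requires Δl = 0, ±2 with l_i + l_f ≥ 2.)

Δl = 2 − 4 = -2; l_i + l_f = 6.
E1 (Δl = ±1): not satisfied.
E2 (Δl = 0,±2, l_i+l_f ≥ 2): satisfied.

E2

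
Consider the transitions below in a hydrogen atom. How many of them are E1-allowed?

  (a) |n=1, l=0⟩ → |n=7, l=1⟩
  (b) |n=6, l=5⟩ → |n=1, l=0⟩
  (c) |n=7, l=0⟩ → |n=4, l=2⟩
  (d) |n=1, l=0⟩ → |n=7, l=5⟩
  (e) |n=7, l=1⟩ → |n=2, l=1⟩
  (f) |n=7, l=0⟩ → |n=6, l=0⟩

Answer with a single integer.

1

(a) allowed
(b) forbidden — Δl = -5 (E1 requires Δl = ±1)
(c) forbidden — Δl = +2 (E1 requires Δl = ±1)
(d) forbidden — Δl = +5 (E1 requires Δl = ±1)
(e) forbidden — Δl = +0 (E1 requires Δl = ±1)
(f) forbidden — Δl = +0 (E1 requires Δl = ±1)
Total allowed: 1 of 6.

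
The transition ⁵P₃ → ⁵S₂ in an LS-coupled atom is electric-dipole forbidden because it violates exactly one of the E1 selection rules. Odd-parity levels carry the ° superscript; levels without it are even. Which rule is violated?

parity

Parity must change: even → even — violated.
ΔL = 0, ±1 (not L=0↔0): L: 1 → 0, ΔL = -1 — satisfied.
ΔS = 0: S: 2 → 2 — satisfied.
ΔJ = 0, ±1 (not J=0↔0): J: 3 → 2, ΔJ = -1 — satisfied.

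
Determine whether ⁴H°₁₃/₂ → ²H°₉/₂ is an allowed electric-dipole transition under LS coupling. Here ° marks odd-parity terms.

Initial level: S=3/2, L=5, J=13/2, parity odd. Final level: S=1/2, L=5, J=9/2, parity odd.
Parity must change: odd → odd — fails.
ΔS = 0: S: 3/2 → 1/2 — fails.
ΔL = 0, ±1 (not L=0↔0): L: 5 → 5, ΔL = +0 — ok.
ΔJ = 0, ±1 (not J=0↔0): J: 13/2 → 9/2, ΔJ = -2 — fails.
Rule(s) violated: parity, ΔS, ΔJ.

forbidden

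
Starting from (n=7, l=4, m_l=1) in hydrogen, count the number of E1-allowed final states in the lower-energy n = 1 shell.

0

E1 requires l_f ∈ {3, 5}, but neither lies in [0, 0], so no final state is reachable.
Total: 0.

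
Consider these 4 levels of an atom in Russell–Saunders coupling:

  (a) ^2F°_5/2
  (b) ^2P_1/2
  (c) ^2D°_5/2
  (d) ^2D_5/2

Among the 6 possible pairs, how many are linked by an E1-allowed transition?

(a)–(b): forbidden (ΔL, ΔJ).
(a)–(c): forbidden (parity).
(a)–(d): allowed.
(b)–(c): forbidden (ΔJ).
(b)–(d): forbidden (parity, ΔJ).
(c)–(d): allowed.
Allowed pairs: 2 of 6.

2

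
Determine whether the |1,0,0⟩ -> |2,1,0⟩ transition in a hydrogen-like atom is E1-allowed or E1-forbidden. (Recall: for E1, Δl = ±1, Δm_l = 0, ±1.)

allowed

Δl = 1 − 0 = +1; the E1 rule Δl = ±1 is ok.
Δm_l = 0 − (0) = +0. E1 requires Δm_l = 0, ±1: ok.
All E1 selection rules are satisfied.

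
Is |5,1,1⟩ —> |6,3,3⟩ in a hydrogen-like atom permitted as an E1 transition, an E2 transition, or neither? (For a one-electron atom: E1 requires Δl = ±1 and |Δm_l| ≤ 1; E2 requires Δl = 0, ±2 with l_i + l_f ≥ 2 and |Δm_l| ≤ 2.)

E2

Δl = 3 − 1 = +2; l_i + l_f = 4.
Δm_l = +2.
E1 (Δl = ±1, |Δm_l| ≤ 1): not satisfied.
E2 (Δl = 0,±2, l_i+l_f ≥ 2, |Δm_l| ≤ 2): satisfied.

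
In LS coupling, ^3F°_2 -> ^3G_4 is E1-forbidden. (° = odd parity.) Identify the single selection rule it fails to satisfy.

the ΔJ = 0, ±1 rule

Reading off the term symbols: S 1→1, L 3→4, J 2→4, parity odd→even.
ΔS = 0: S: 1 → 1 — satisfied.
ΔL = 0, ±1 (not L=0↔0): L: 3 → 4, ΔL = +1 — satisfied.
ΔJ = 0, ±1 (not J=0↔0): J: 2 → 4, ΔJ = +2 — violated.
Parity must change: odd → even — satisfied.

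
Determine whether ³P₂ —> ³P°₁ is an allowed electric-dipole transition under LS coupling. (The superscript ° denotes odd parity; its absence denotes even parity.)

allowed

ΔJ = 0, ±1 (not J=0↔0): J: 2 → 1, ΔJ = -1 — ✓.
ΔS = 0: S: 1 → 1 — ✓.
Parity must change: even → odd — ✓.
ΔL = 0, ±1 (not L=0↔0): L: 1 → 1, ΔL = +0 — ✓.
All four E1 rules are satisfied.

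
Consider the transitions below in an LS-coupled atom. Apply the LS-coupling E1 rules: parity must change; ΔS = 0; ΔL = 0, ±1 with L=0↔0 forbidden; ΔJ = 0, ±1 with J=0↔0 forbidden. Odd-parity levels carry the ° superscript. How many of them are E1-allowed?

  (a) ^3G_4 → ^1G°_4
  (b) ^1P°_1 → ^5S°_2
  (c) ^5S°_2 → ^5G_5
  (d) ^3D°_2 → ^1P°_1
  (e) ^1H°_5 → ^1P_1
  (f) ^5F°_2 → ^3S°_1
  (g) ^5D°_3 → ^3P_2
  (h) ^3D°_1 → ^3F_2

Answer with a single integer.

1

(a) forbidden (ΔS fails)
(b) forbidden (parity, ΔS fail)
(c) forbidden (ΔL, ΔJ fail)
(d) forbidden (parity, ΔS fail)
(e) forbidden (ΔL, ΔJ fail)
(f) forbidden (parity, ΔS, ΔL fail)
(g) forbidden (ΔS fails)
(h) allowed
Total allowed: 1 of 8.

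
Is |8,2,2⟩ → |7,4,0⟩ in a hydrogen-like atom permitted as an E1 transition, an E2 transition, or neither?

Δl = 4 − 2 = +2; l_i + l_f = 6.
Δm_l = -2.
E1 (Δl = ±1, |Δm_l| ≤ 1): not satisfied.
E2 (Δl = 0,±2, l_i+l_f ≥ 2, |Δm_l| ≤ 2): satisfied.

E2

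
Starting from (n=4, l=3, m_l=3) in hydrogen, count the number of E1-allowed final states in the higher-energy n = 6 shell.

4

E1 requires Δl = ±1, so l_f ∈ {2, 4}; with 0 ≤ l_f ≤ n_f−1 = 5, the allowed l_f values are {2, 4}.
For l_f = 2: m_f ∈ {m_i−1, m_i, m_i+1} ∩ [−2, 2] = {2} → 1 state.
For l_f = 4: m_f ∈ {m_i−1, m_i, m_i+1} ∩ [−4, 4] = {2, 3, 4} → 3 states.
Total: 4.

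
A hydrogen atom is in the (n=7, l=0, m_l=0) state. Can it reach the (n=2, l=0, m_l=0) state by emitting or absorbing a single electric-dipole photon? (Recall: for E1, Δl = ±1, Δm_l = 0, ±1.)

Initial l = 0, final l = 0, so Δl = +0. E1 requires Δl = ±1: fails.
m_l: 0 → 0 (Δm_l = +0). |Δm_l| ≤ 1 ok.
The transition is electric-dipole forbidden.

forbidden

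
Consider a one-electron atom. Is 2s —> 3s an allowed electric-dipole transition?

Initial l = 0, final l = 0, so Δl = +0. E1 requires Δl = ±1: fails.
The transition is electric-dipole forbidden.

forbidden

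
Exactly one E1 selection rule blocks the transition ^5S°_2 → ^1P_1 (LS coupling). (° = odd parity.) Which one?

the ΔS = 0 rule

Reading off the term symbols: S 2→0, L 0→1, J 2→1, parity odd→even.
Parity must change: odd → even — passes.
ΔS = 0: S: 2 → 0 — fails.
ΔL = 0, ±1 (not L=0↔0): L: 0 → 1, ΔL = +1 — passes.
ΔJ = 0, ±1 (not J=0↔0): J: 2 → 1, ΔJ = -1 — passes.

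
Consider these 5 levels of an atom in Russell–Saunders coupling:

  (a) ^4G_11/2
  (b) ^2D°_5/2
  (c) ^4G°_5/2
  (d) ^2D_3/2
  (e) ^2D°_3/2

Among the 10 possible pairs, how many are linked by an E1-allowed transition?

2

(a)–(b): forbidden (ΔS, ΔL, ΔJ).
(a)–(c): forbidden (ΔJ).
(a)–(d): forbidden (parity, ΔS, ΔL, ΔJ).
(a)–(e): forbidden (ΔS, ΔL, ΔJ).
(b)–(c): forbidden (parity, ΔS, ΔL).
(b)–(d): allowed.
(b)–(e): forbidden (parity).
(c)–(d): forbidden (ΔS, ΔL).
(c)–(e): forbidden (parity, ΔS, ΔL).
(d)–(e): allowed.
Allowed pairs: 2 of 10.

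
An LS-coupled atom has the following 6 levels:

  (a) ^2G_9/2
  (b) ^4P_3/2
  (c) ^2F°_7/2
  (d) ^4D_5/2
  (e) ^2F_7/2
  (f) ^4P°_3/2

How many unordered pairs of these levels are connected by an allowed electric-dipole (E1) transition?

(a)–(b): forbidden (parity, ΔS, ΔL, ΔJ).
(a)–(c): allowed.
(a)–(d): forbidden (parity, ΔS, ΔL, ΔJ).
(a)–(e): forbidden (parity).
(a)–(f): forbidden (ΔS, ΔL, ΔJ).
(b)–(c): forbidden (ΔS, ΔL, ΔJ).
(b)–(d): forbidden (parity).
(b)–(e): forbidden (parity, ΔS, ΔL, ΔJ).
(b)–(f): allowed.
(c)–(d): forbidden (ΔS).
(c)–(e): allowed.
(c)–(f): forbidden (parity, ΔS, ΔL, ΔJ).
(d)–(e): forbidden (parity, ΔS).
(d)–(f): allowed.
(e)–(f): forbidden (ΔS, ΔL, ΔJ).
Allowed pairs: 4 of 15.

4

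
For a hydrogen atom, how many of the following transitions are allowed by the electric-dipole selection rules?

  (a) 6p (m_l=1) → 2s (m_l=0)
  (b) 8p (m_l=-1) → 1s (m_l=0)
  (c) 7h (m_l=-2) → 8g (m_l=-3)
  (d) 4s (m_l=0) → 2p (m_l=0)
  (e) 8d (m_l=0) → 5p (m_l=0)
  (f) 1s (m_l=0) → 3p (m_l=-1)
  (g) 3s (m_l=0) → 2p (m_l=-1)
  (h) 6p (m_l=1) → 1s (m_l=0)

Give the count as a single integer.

8

(a) allowed
(b) allowed
(c) allowed
(d) allowed
(e) allowed
(f) allowed
(g) allowed
(h) allowed
Total allowed: 8 of 8.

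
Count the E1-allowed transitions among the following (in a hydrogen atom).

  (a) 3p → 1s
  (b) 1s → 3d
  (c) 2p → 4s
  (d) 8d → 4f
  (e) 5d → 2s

(a) allowed
(b) forbidden — Δl = +2 (E1 requires Δl = ±1)
(c) allowed
(d) allowed
(e) forbidden — Δl = -2 (E1 requires Δl = ±1)
Total allowed: 3 of 5.

3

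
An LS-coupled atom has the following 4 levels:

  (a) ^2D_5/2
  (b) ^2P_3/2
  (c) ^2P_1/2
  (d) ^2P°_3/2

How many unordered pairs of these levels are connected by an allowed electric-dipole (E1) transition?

(a)–(b): forbidden (parity).
(a)–(c): forbidden (parity, ΔJ).
(a)–(d): allowed.
(b)–(c): forbidden (parity).
(b)–(d): allowed.
(c)–(d): allowed.
Allowed pairs: 3 of 6.

3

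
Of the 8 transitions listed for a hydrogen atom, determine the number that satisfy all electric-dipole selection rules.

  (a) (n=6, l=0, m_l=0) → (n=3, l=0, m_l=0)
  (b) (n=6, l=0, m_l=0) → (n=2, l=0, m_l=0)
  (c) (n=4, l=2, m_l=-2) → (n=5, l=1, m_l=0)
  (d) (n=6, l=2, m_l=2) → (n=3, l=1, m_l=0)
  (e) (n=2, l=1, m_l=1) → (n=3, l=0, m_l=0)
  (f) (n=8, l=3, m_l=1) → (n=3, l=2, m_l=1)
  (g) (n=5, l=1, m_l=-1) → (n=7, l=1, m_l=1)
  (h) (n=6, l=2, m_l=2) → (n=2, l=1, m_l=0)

2

(a) forbidden — Δl = +0 (E1 requires Δl = ±1)
(b) forbidden — Δl = +0 (E1 requires Δl = ±1)
(c) forbidden — Δm_l = +2 (E1 requires Δm_l = 0, ±1)
(d) forbidden — Δm_l = -2 (E1 requires Δm_l = 0, ±1)
(e) allowed
(f) allowed
(g) forbidden — Δl = +0 (E1 requires Δl = ±1); Δm_l = +2 (E1 requires Δm_l = 0, ±1)
(h) forbidden — Δm_l = -2 (E1 requires Δm_l = 0, ±1)
Total allowed: 2 of 8.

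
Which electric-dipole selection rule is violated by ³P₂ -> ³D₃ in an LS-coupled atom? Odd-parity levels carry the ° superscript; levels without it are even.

parity

Initial level: S=1, L=1, J=2, parity even. Final level: S=1, L=2, J=3, parity even.
Parity must change: even → even — violated.
ΔS = 0: S: 1 → 1 — satisfied.
ΔL = 0, ±1 (not L=0↔0): L: 1 → 2, ΔL = +1 — satisfied.
ΔJ = 0, ±1 (not J=0↔0): J: 2 → 3, ΔJ = +1 — satisfied.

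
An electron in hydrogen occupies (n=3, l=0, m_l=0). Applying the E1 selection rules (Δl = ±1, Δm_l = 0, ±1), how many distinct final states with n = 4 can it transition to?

E1 requires Δl = ±1, so l_f ∈ {-1, 1}; with 0 ≤ l_f ≤ n_f−1 = 3, the allowed l_f values are {1}.
For l_f = 1: m_f ∈ {m_i−1, m_i, m_i+1} ∩ [−1, 1] = {-1, 0, 1} → 3 states.
Total: 3.

3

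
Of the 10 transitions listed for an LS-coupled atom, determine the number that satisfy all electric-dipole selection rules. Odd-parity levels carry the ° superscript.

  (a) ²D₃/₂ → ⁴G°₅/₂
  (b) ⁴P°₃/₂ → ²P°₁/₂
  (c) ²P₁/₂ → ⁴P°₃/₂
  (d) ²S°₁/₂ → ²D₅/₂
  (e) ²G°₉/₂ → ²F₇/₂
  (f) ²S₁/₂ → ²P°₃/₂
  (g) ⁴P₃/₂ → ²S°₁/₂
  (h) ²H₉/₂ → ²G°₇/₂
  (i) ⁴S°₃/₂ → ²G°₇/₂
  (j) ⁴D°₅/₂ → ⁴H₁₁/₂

(a) forbidden (ΔS, ΔL fail)
(b) forbidden (parity, ΔS fail)
(c) forbidden (ΔS fails)
(d) forbidden (ΔL, ΔJ fail)
(e) allowed
(f) allowed
(g) forbidden (ΔS fails)
(h) allowed
(i) forbidden (parity, ΔS, ΔL, ΔJ fail)
(j) forbidden (ΔL, ΔJ fail)
Total allowed: 3 of 10.

3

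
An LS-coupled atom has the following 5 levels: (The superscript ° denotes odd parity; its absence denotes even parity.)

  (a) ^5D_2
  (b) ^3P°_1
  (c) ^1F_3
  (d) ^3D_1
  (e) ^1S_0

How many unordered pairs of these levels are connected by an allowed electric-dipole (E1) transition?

(a)–(b): forbidden (ΔS).
(a)–(c): forbidden (parity, ΔS).
(a)–(d): forbidden (parity, ΔS).
(a)–(e): forbidden (parity, ΔS, ΔL, ΔJ).
(b)–(c): forbidden (ΔS, ΔL, ΔJ).
(b)–(d): allowed.
(b)–(e): forbidden (ΔS).
(c)–(d): forbidden (parity, ΔS, ΔJ).
(c)–(e): forbidden (parity, ΔL, ΔJ).
(d)–(e): forbidden (parity, ΔS, ΔL).
Allowed pairs: 1 of 10.

1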